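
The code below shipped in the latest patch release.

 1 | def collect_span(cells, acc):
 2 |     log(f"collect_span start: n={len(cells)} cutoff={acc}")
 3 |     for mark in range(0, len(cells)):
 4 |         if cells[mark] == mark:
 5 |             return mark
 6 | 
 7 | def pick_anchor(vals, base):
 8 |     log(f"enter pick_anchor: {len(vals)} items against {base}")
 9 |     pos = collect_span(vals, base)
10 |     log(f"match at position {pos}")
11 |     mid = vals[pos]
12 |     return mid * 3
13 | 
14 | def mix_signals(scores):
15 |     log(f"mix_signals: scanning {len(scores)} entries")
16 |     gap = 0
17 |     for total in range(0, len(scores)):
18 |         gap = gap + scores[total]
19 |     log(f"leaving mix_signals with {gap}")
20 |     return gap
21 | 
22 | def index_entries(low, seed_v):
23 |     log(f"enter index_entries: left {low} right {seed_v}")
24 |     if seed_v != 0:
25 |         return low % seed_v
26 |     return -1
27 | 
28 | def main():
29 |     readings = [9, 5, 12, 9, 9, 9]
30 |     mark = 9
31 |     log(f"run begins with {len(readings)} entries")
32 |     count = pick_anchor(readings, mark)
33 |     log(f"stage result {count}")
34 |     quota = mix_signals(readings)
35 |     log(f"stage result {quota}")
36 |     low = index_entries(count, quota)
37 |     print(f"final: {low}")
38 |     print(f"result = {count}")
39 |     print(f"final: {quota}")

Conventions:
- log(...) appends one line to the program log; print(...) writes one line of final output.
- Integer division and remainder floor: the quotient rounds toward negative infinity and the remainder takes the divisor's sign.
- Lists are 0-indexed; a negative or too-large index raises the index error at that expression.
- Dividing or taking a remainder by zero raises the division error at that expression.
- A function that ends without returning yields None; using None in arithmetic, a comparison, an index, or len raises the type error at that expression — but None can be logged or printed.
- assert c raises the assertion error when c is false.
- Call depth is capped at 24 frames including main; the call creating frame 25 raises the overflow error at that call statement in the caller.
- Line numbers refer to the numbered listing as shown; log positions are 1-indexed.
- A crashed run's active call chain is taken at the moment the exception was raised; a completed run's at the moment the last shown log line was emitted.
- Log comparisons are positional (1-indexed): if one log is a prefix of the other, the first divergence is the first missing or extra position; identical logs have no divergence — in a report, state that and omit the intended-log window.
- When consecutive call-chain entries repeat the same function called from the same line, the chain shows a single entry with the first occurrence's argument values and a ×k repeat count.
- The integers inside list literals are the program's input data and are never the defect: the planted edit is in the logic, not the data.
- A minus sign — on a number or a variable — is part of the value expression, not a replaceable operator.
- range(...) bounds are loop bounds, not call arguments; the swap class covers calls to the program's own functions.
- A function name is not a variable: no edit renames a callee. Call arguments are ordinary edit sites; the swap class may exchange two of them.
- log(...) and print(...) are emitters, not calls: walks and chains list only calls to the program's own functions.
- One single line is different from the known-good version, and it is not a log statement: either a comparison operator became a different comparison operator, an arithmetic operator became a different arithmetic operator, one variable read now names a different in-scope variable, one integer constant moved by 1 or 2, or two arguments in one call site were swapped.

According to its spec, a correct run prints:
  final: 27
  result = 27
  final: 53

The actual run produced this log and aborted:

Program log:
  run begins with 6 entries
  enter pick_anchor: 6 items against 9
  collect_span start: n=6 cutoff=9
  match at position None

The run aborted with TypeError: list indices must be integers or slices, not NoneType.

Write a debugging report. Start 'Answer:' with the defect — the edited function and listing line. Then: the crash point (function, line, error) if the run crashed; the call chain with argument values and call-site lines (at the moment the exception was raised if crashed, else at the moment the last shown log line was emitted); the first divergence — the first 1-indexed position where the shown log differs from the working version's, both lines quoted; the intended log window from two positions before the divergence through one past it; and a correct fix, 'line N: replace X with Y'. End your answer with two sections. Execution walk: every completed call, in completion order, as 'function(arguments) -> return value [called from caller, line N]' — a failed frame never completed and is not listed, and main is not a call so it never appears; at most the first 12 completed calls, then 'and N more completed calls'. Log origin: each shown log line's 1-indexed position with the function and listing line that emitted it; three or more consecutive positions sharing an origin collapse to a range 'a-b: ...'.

Answer: the defect is in collect_span at line 4.
Key fact: Position 4 is the first bad log line: 'match at position None' should read 'match at position 0'.
Crash: pick_anchor, line 11, TypeError.
Call chain: main -> pick_anchor([9, 5, 12, 9, 9, 9], 9) (called at line 32).
First divergence: position 4; shown 'match at position None' vs intended 'match at position 0'.
Intended log window:
  2: enter pick_anchor: 6 items against 9
  3: collect_span start: n=6 cutoff=9
  4: match at position 0
  5: stage result 27
Execution walk:
  collect_span([9, 5, 12, 9, 9, 9], 9) -> None  [called from pick_anchor, line 9]
Log line origins:
  1: emitted by main (line 31)
  2: emitted by pick_anchor (line 8)
  3: emitted by collect_span (line 2)
  4: emitted by pick_anchor (line 10)
A correct fix: line 4: replace `cells[mark] == mark` with `cells[mark] == acc`.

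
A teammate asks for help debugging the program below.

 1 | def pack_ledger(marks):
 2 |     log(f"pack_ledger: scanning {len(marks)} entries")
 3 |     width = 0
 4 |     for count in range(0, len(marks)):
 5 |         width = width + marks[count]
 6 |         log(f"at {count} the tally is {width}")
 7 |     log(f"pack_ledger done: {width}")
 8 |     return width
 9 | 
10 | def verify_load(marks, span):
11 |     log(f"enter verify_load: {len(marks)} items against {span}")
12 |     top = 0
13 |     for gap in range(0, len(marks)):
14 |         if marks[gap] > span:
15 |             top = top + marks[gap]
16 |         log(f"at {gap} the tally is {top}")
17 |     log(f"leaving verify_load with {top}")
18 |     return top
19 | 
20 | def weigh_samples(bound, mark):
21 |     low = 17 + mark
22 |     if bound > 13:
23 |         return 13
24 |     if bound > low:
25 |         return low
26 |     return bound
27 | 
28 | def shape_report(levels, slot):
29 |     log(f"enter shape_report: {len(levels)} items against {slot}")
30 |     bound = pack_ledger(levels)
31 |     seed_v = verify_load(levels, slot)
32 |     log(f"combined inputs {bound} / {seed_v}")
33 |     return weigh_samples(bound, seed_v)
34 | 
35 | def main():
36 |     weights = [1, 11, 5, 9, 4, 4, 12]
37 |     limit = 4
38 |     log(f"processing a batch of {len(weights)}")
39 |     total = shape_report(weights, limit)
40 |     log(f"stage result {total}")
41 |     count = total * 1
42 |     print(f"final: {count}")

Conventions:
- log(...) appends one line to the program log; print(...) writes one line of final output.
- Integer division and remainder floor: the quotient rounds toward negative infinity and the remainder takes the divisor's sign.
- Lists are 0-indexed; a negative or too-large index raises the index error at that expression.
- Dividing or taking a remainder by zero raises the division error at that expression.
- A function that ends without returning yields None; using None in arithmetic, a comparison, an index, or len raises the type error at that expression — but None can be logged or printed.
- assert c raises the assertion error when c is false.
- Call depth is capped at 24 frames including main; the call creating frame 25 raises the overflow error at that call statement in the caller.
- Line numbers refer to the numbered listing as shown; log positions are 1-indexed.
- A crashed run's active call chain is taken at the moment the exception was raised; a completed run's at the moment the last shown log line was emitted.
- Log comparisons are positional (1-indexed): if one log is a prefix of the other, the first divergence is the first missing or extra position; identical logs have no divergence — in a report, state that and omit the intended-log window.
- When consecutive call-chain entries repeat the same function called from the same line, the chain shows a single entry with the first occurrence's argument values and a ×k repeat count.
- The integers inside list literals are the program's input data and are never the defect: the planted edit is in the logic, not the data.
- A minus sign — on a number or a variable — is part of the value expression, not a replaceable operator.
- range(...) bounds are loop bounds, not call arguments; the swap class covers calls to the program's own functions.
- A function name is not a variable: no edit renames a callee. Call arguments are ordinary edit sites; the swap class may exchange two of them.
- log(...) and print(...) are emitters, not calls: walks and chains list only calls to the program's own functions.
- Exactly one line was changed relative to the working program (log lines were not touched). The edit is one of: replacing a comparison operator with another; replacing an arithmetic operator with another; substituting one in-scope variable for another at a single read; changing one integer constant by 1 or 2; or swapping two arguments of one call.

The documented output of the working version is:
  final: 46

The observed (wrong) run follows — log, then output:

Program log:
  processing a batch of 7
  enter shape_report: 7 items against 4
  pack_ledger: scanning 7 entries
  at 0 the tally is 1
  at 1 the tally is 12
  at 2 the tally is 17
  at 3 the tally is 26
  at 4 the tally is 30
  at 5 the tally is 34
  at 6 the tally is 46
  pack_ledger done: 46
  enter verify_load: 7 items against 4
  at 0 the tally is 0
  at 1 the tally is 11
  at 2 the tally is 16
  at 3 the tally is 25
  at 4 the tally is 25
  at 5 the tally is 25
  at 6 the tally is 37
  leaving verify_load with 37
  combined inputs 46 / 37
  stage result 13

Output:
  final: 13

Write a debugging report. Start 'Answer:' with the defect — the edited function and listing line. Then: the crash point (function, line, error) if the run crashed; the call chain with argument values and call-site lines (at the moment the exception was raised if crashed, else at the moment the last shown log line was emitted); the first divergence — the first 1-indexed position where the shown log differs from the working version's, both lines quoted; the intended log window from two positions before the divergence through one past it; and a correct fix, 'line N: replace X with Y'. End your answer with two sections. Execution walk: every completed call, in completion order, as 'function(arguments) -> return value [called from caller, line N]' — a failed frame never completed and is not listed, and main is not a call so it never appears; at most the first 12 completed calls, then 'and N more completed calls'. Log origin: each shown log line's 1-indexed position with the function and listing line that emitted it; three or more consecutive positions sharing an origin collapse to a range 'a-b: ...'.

Answer: the defect is in weigh_samples at line 22.
Key observation: At log position 22 the runs split — shown 'stage result 13', but the working version logs 'stage result 46'.
Call chain: main.
First divergence: at position 22 the run shows 'stage result 13' where the working version logs 'stage result 46'.
Intended log window:
  20: leaving verify_load with 37
  21: combined inputs 46 / 37
  22: stage result 46
Execution walk:
  pack_ledger([1, 11, 5, 9, 4, 4, 12]) -> 46  [called from shape_report, line 30]
  verify_load([1, 11, 5, 9, 4, 4, 12], 4) -> 37  [called from shape_report, line 31]
  weigh_samples(46, 37) -> 13  [called from shape_report, line 33]
  shape_report([1, 11, 5, 9, 4, 4, 12], 4) -> 13  [called from main, line 39]
Log origin:
  1 — main, line 38
  2 — shape_report, line 29
  3 — pack_ledger, line 2
  4-10 — pack_ledger, line 6
  11 — pack_ledger, line 7
  12 — verify_load, line 11
  13-19 — verify_load, line 16
  20 — verify_load, line 17
  21 — shape_report, line 32
  22 — main, line 40
A correct fix: line 22: replace `>` with `<`.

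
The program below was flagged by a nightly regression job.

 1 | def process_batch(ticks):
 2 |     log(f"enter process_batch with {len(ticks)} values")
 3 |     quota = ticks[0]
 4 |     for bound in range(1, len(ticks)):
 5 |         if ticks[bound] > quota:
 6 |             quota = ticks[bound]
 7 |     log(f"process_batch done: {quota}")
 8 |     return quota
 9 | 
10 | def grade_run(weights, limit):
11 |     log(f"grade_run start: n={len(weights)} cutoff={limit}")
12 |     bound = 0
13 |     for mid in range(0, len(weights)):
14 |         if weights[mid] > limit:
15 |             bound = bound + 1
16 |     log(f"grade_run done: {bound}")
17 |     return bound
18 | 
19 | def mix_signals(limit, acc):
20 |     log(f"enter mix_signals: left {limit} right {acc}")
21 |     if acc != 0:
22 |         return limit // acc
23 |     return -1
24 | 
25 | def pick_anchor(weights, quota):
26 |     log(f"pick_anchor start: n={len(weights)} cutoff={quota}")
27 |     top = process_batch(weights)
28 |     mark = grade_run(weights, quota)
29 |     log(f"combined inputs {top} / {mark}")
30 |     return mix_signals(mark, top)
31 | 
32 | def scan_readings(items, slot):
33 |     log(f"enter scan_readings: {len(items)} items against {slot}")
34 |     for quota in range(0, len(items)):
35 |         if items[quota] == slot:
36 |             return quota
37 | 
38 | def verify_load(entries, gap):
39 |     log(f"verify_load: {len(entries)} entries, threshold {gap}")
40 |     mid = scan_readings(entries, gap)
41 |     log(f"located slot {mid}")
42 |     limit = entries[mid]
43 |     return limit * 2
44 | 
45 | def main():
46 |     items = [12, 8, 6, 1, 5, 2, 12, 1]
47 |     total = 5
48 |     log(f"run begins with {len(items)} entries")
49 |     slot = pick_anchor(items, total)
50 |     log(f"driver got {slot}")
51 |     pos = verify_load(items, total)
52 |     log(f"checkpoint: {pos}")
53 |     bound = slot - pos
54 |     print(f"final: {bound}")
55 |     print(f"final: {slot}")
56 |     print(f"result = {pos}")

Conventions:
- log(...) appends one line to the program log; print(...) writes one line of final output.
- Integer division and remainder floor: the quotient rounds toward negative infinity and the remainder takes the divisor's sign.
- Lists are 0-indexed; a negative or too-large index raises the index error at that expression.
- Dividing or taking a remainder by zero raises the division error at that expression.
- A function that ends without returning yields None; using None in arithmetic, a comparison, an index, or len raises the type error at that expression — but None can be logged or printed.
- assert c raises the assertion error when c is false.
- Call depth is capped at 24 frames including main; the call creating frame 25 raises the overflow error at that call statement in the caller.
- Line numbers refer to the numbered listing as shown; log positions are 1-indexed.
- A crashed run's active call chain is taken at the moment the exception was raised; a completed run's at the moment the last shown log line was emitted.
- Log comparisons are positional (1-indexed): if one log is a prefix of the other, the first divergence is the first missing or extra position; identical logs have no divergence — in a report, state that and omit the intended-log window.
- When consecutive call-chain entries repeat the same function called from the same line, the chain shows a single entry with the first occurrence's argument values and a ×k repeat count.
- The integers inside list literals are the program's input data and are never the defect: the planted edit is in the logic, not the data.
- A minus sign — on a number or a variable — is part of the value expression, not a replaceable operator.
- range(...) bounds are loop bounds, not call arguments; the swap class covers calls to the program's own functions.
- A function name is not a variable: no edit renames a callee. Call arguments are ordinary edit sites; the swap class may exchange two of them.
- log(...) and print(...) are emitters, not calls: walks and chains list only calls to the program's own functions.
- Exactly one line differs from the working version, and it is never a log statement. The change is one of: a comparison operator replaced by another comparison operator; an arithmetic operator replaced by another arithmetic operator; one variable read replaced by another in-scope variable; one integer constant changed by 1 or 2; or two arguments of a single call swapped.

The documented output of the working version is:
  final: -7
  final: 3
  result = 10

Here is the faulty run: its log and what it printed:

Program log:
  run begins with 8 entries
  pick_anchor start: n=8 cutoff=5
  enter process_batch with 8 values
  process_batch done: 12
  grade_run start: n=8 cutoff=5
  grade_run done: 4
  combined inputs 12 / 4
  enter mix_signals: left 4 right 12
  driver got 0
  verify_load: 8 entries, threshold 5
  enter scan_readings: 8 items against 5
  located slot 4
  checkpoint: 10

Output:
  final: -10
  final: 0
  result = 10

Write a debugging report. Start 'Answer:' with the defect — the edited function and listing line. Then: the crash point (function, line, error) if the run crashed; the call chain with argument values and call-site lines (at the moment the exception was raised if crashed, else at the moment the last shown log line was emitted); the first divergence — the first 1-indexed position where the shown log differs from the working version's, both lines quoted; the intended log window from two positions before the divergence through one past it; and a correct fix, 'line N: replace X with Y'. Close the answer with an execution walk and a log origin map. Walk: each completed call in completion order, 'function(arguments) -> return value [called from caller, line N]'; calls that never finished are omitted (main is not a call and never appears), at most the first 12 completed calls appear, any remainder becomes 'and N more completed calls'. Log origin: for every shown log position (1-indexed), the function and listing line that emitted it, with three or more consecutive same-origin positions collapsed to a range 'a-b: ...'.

Answer: the defect is in pick_anchor at line 30.
The tell: The earliest visible damage is log position 8 — 'enter mix_signals: left 4 right 12' rather than the intended 'enter mix_signals: left 12 right 4'.
Call chain: main.
First divergence: position 8 — the shown line 'enter mix_signals: left 4 right 12' should read 'enter mix_signals: left 12 right 4'.
Intended log window:
  6: grade_run done: 4
  7: combined inputs 12 / 4
  8: enter mix_signals: left 12 right 4
  9: driver got 3
Execution walk:
  process_batch([12, 8, 6, 1, 5, 2, 12, 1]) -> 12  [called from pick_anchor, line 27]
  grade_run([12, 8, 6, 1, 5, 2, 12, 1], 5) -> 4  [called from pick_anchor, line 28]
  mix_signals(4, 12) -> 0  [called from pick_anchor, line 30]
  pick_anchor([12, 8, 6, 1, 5, 2, 12, 1], 5) -> 0  [called from main, line 49]
  scan_readings([12, 8, 6, 1, 5, 2, 12, 1], 5) -> 4  [called from verify_load, line 40]
  verify_load([12, 8, 6, 1, 5, 2, 12, 1], 5) -> 10  [called from main, line 51]
Origin of each log line:
  1 — main, line 48
  2 — pick_anchor, line 26
  3 — process_batch, line 2
  4 — process_batch, line 7
  5 — grade_run, line 11
  6 — grade_run, line 16
  7 — pick_anchor, line 29
  8 — mix_signals, line 20
  9 — main, line 50
  10 — verify_load, line 39
  11 — scan_readings, line 33
  12 — verify_load, line 41
  13 — main, line 52
A correct fix: line 30: replace `mix_signals(mark, top)` with `mix_signals(top, mark)`.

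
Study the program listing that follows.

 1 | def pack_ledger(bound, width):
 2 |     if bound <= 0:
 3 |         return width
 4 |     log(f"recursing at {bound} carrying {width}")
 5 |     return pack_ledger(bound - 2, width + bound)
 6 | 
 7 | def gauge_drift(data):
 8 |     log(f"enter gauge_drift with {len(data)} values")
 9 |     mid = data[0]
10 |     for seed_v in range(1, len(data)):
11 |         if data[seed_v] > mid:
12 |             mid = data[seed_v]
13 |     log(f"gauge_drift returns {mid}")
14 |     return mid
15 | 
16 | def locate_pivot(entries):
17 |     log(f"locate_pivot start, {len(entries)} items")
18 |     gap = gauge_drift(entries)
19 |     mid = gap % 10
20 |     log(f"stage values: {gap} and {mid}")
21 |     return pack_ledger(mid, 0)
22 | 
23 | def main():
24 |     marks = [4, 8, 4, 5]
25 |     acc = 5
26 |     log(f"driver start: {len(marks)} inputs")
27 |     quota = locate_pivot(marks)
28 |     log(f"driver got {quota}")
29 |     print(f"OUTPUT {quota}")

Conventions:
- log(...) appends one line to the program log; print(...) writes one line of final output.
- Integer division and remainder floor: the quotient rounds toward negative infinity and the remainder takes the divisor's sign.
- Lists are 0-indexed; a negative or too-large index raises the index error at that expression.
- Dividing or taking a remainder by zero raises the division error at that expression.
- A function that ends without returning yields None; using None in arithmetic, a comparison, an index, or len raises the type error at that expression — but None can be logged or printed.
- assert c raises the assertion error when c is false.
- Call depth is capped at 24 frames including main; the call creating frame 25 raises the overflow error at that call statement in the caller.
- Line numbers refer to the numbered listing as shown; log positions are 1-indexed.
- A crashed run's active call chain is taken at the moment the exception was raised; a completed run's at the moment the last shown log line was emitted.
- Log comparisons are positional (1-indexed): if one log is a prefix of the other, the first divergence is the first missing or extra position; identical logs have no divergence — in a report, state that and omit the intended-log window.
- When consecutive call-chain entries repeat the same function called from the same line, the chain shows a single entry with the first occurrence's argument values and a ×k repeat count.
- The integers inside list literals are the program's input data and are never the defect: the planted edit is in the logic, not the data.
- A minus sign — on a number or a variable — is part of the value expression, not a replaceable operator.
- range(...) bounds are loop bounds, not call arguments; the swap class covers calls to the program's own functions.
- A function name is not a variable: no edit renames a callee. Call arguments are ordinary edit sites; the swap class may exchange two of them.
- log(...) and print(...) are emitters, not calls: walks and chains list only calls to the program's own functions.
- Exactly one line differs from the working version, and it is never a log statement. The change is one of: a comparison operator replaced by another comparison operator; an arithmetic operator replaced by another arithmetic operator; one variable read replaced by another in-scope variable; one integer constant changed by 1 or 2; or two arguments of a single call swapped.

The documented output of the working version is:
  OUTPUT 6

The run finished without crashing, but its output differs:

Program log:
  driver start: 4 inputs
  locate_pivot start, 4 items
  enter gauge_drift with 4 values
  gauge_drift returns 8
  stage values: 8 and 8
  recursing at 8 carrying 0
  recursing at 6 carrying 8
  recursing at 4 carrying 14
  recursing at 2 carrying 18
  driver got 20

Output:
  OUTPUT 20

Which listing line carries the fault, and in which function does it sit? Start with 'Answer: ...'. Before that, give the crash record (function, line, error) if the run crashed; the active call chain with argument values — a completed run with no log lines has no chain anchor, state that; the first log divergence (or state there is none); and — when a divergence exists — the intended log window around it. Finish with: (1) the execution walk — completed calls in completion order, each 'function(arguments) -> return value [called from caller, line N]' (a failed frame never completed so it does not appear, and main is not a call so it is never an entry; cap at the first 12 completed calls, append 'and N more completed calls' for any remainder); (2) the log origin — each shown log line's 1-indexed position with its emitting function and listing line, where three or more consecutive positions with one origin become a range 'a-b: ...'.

Answer: the defect is in gauge_drift at line 11.
The tell: The earliest visible damage is log position 4 — 'gauge_drift returns 8' rather than the intended 'gauge_drift returns 4'.
Call chain: main.
First divergence: position 4 — the shown line 'gauge_drift returns 8' should read 'gauge_drift returns 4'.
Intended log window:
  2: locate_pivot start, 4 items
  3: enter gauge_drift with 4 values
  4: gauge_drift returns 4
  5: stage values: 4 and 4
Execution walk:
  gauge_drift([4, 8, 4, 5]) -> 8  [called from locate_pivot, line 18]
  pack_ledger(0, 20) -> 20  [called from pack_ledger, line 5]
  pack_ledger(2, 18) -> 20  [called from pack_ledger, line 5]
  pack_ledger(4, 14) -> 20  [called from pack_ledger, line 5]
  pack_ledger(6, 8) -> 20  [called from pack_ledger, line 5]
  pack_ledger(8, 0) -> 20  [called from locate_pivot, line 21]
  locate_pivot([4, 8, 4, 5]) -> 20  [called from main, line 27]
Log origin:
  1 — main, line 26
  2 — locate_pivot, line 17
  3 — gauge_drift, line 8
  4 — gauge_drift, line 13
  5 — locate_pivot, line 20
  6-9 — pack_ledger, line 4
  10 — main, line 28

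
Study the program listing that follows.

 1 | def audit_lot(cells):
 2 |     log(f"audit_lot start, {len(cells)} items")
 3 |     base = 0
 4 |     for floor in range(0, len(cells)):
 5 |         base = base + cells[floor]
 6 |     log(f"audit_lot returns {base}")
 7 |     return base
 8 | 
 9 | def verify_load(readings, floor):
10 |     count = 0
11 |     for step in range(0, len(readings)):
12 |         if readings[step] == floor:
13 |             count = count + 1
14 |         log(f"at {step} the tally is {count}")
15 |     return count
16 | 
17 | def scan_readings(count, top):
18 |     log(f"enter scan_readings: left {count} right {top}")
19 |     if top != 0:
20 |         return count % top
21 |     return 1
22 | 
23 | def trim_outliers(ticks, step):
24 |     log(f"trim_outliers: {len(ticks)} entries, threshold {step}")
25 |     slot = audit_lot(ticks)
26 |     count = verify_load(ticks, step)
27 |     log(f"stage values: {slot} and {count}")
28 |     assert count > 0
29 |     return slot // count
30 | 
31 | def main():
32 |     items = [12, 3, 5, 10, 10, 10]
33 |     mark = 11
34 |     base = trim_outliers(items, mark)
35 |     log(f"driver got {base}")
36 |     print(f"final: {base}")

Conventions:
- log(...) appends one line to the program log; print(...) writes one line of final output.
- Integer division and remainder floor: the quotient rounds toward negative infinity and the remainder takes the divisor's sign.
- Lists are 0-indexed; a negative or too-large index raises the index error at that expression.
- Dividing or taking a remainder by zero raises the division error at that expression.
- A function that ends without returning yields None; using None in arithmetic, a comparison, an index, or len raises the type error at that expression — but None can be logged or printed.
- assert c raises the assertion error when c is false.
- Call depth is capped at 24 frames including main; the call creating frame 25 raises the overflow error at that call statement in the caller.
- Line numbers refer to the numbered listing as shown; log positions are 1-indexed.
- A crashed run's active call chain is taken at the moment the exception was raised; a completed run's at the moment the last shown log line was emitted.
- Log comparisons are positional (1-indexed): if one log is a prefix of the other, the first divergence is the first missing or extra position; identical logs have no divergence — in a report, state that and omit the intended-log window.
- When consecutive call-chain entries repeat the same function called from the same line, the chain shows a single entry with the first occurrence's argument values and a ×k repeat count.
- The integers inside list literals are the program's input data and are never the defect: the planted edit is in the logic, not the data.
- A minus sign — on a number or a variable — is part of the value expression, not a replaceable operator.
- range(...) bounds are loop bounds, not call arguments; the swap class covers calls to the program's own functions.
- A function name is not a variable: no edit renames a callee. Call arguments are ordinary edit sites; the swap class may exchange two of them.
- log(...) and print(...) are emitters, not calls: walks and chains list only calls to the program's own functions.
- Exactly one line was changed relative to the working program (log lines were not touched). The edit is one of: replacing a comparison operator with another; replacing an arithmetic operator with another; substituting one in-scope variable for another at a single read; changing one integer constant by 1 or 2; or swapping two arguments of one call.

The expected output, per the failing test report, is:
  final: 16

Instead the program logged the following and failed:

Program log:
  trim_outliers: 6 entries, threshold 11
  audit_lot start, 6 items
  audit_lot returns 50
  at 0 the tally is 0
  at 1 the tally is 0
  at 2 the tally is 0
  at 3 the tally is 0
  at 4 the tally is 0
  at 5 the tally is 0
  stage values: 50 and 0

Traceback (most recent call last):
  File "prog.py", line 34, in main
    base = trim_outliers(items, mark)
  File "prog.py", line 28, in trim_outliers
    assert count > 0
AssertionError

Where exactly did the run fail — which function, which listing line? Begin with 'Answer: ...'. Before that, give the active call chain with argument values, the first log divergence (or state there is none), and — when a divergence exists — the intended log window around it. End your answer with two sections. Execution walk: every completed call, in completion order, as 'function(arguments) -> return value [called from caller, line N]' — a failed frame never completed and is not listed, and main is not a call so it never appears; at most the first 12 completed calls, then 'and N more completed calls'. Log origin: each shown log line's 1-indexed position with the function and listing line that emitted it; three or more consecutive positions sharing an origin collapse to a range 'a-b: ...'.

Answer: the error was raised in trim_outliers, line 28.
Key fact: Log line 1 is where behavior first shows: 'trim_outliers: 6 entries, threshold 11' appears instead of 'trim_outliers: 6 entries, threshold 10'.
Call chain: main -> trim_outliers([12, 3, 5, 10, 10, 10], 11) (called at line 34).
First divergence: position 1 — shown 'trim_outliers: 6 entries, threshold 11', intended 'trim_outliers: 6 entries, threshold 10'.
Intended log window:
  1: trim_outliers: 6 entries, threshold 10
  2: audit_lot start, 6 items
Execution walk:
  audit_lot([12, 3, 5, 10, 10, 10]) -> 50  [called from trim_outliers, line 25]
  verify_load([12, 3, 5, 10, 10, 10], 11) -> 0  [called from trim_outliers, line 26]
Log origins:
  1: emitted by trim_outliers (line 24)
  2: emitted by audit_lot (line 2)
  3: emitted by audit_lot (line 6)
  4-9: emitted by verify_load (line 14)
  10: emitted by trim_outliers (line 27)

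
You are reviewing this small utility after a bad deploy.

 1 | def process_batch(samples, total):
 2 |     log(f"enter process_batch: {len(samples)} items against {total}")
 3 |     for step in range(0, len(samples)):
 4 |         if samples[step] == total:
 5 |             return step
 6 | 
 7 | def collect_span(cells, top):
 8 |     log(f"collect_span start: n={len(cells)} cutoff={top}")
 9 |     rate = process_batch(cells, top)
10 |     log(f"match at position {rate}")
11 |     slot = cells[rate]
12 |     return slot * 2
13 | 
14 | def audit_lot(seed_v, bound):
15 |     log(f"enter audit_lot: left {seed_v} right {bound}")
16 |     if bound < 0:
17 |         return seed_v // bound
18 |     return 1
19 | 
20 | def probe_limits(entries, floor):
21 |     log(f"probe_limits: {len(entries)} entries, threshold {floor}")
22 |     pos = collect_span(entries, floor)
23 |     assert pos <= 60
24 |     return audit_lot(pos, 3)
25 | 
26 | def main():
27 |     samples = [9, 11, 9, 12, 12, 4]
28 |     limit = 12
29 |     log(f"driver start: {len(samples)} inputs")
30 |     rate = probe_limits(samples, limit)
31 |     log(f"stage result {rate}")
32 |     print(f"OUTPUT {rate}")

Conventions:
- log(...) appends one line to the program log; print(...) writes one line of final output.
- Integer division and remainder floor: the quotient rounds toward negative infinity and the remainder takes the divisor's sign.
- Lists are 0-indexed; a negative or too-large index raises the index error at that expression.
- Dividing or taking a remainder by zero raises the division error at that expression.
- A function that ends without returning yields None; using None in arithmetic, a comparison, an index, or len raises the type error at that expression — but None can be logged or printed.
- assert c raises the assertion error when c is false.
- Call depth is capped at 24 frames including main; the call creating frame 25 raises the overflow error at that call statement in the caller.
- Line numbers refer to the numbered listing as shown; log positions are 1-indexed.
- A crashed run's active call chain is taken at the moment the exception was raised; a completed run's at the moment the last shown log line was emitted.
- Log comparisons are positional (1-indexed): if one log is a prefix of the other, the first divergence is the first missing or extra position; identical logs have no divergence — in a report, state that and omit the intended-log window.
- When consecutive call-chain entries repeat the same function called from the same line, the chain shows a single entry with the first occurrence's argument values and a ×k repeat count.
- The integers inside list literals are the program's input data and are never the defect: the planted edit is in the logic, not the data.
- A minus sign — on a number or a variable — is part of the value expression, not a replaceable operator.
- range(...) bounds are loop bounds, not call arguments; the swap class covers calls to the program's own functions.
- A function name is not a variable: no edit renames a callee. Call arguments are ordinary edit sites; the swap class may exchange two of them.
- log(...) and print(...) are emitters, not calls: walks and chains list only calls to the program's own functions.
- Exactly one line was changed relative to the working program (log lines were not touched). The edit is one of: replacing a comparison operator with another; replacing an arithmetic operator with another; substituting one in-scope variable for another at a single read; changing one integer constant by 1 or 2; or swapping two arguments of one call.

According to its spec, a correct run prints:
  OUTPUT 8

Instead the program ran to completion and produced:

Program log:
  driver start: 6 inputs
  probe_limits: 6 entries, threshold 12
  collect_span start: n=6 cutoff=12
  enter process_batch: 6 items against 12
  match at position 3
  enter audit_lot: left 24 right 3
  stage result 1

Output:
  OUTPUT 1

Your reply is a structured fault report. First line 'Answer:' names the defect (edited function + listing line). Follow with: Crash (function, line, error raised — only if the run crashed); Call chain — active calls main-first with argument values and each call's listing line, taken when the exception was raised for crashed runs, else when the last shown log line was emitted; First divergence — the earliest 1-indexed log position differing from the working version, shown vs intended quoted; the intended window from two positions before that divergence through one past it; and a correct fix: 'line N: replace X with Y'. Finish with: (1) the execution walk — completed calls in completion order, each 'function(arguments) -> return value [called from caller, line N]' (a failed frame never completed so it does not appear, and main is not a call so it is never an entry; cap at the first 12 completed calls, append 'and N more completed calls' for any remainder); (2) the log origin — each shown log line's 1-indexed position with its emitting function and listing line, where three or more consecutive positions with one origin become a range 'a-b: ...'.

Answer: the defect is in audit_lot at line 16.
Key fact: Position 7 is the first bad log line: 'stage result 1' should read 'stage result 8'.
Call chain: main.
First divergence: position 7 — the shown line 'stage result 1' should read 'stage result 8'.
Intended log window:
  5: match at position 3
  6: enter audit_lot: left 24 right 3
  7: stage result 8
Execution walk:
  process_batch([9, 11, 9, 12, 12, 4], 12) -> 3  [called from collect_span, line 9]
  collect_span([9, 11, 9, 12, 12, 4], 12) -> 24  [called from probe_limits, line 22]
  audit_lot(24, 3) -> 1  [called from probe_limits, line 24]
  probe_limits([9, 11, 9, 12, 12, 4], 12) -> 1  [called from main, line 30]
Origin of each log line:
  1: emitted by main (line 29)
  2: emitted by probe_limits (line 21)
  3: emitted by collect_span (line 8)
  4: emitted by process_batch (line 2)
  5: emitted by collect_span (line 10)
  6: emitted by audit_lot (line 15)
  7: emitted by main (line 31)
A correct fix: line 16: replace `<` with `!=`.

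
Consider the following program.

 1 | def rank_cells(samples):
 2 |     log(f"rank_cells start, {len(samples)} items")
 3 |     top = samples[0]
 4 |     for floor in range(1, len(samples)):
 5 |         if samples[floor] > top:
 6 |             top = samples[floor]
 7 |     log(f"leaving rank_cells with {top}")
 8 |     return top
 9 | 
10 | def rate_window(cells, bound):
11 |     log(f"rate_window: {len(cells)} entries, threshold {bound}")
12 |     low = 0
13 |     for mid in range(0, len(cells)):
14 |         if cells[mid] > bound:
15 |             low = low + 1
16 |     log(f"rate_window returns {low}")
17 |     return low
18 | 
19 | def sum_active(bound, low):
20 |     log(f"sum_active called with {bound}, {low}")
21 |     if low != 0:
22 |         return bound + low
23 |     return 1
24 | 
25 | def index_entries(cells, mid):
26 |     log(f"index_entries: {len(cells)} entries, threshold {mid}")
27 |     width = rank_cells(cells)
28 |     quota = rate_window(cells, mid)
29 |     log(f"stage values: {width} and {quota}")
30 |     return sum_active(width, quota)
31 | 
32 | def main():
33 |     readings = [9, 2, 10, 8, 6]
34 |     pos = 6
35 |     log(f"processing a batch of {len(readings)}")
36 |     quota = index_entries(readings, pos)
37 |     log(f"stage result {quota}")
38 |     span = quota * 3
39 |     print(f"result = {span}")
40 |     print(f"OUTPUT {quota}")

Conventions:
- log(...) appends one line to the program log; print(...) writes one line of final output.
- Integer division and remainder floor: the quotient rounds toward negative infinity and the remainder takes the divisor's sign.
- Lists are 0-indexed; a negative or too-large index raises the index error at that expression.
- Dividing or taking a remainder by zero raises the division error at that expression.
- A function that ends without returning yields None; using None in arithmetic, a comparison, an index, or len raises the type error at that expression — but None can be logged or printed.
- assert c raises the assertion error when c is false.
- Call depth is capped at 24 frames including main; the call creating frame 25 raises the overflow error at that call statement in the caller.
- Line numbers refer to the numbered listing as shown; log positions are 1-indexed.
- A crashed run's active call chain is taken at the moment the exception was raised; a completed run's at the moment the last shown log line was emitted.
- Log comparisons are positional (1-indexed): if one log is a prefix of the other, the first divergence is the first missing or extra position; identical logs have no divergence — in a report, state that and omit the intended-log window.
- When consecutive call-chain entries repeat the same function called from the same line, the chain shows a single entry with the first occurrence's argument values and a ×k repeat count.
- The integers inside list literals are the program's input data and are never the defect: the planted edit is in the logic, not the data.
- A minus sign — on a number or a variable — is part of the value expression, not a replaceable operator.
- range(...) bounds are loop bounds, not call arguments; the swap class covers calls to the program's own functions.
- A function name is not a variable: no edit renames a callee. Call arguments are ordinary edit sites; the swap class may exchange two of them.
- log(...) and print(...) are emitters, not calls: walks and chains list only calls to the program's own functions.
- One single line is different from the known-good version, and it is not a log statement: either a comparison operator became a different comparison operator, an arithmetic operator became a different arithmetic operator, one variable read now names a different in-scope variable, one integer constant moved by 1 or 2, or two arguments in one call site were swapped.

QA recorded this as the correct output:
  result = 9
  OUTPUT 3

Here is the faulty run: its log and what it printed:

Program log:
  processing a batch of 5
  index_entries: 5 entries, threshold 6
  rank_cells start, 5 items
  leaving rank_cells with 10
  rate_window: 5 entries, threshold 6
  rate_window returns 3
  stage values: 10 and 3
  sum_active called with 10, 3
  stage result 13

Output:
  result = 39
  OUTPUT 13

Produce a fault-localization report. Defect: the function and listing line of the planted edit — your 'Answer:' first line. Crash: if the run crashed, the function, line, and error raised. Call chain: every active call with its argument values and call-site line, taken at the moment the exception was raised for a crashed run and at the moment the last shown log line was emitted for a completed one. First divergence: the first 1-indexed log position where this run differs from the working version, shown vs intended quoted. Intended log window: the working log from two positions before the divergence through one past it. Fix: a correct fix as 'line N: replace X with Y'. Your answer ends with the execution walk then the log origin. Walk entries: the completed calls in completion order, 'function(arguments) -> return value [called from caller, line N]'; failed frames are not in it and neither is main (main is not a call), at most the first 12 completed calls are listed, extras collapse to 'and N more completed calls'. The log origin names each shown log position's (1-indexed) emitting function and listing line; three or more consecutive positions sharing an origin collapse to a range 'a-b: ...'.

Answer: the defect is in sum_active at line 22.
Core observation: The earliest visible damage is log position 9 — 'stage result 13' rather than the intended 'stage result 3'.
Call chain: main.
First divergence: position 9 — the shown line 'stage result 13' should read 'stage result 3'.
Intended log window:
  7: stage values: 10 and 3
  8: sum_active called with 10, 3
  9: stage result 3
Execution walk:
  rank_cells([9, 2, 10, 8, 6]) -> 10  [called from index_entries, line 27]
  rate_window([9, 2, 10, 8, 6], 6) -> 3  [called from index_entries, line 28]
  sum_active(10, 3) -> 13  [called from index_entries, line 30]
  index_entries([9, 2, 10, 8, 6], 6) -> 13  [called from main, line 36]
Origin of each log line:
  1: logged in main at line 35
  2: logged in index_entries at line 26
  3: logged in rank_cells at line 2
  4: logged in rank_cells at line 7
  5: logged in rate_window at line 11
  6: logged in rate_window at line 16
  7: logged in index_entries at line 29
  8: logged in sum_active at line 20
  9: logged in main at line 37
A correct fix: line 22: replace `+` with `//`.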